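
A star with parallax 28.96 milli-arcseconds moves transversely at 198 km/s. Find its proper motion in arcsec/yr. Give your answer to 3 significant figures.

d = 1/p = 1/0.02896″ = 34.53 pc.
μ = v_t / (4.74 d) = 198 / (4.74 × 34.53) = 198 / 163.67 = 1.2098 ″/yr.

1.21 arcsec/yr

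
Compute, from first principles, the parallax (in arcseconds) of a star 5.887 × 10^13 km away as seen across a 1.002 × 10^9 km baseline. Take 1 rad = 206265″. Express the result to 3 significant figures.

3.51 arcsec

θ ≈ B/d = (1.002 × 10^9) / (5.887 × 10^13) = 1.7021 × 10^-5 rad.
In arcseconds: 1.7021 × 10^-5 × 206265 = 3.5108″.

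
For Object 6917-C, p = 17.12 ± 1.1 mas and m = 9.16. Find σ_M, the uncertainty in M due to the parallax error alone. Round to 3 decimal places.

σ_M = 0.140 mag

M = m − 5 log₁₀ d + 5 = m + 5 log₁₀ p + 5, so ∂M/∂p = 5/(p ln 10).
σ_M = (5/ln 10) · (σ_p/p) = 2.1715 × 1.1/17.12 = 2.1715 × 0.064252 = 0.13952.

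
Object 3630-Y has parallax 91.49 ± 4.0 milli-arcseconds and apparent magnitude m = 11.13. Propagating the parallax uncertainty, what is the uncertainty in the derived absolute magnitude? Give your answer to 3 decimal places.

σ_M = 0.095 mag

M = m − 5 log₁₀ d + 5 = m + 5 log₁₀ p + 5, so ∂M/∂p = 5/(p ln 10).
σ_M = (5/ln 10) · (σ_p/p) = 2.1715 × 4.0/91.49 = 2.1715 × 0.043721 = 0.09494.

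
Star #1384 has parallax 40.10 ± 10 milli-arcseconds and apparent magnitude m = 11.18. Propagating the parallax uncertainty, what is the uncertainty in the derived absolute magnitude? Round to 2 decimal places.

σ_M = 0.54 mag

M = m − 5 log₁₀ d + 5 = m + 5 log₁₀ p + 5, so ∂M/∂p = 5/(p ln 10).
σ_M = (5/ln 10) · (σ_p/p) = 2.1715 × 10/40.10 = 2.1715 × 0.24938 = 0.54153.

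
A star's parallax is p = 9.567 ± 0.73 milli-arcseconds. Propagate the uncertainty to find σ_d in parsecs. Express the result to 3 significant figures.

d = 1/p, so σ_d = σ_p / p².
σ_d = 0.000730 / (0.009567)² = 0.000730 / 0.000091527 = 7.9758 pc.

7.98 pc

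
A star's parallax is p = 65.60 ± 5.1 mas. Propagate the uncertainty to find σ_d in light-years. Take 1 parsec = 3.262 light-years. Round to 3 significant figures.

3.87 ly

d = 1/p, so σ_d = σ_p / p².
σ_d = 0.00510 / (0.06560)² = 0.00510 / 0.0043034 = 1.1851 pc = 1.1851 × 3.262 ly = 3.8658 ly.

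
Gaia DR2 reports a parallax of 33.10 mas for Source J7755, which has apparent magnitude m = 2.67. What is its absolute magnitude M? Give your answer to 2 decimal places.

d = 1/p = 1/0.03310″ = 30.211 pc.
m − M = 5 log₁₀(30.211) − 5 = 7.4008 − 5 = 2.4008.
M = m − (m − M) = 2.67 − 2.4008 = 0.27.

M = 0.27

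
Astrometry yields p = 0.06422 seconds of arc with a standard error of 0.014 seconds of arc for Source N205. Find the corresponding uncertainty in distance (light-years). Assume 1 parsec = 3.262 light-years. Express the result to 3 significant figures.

d = 1/p, so σ_d = σ_p / p².
σ_d = 0.0140 / (0.06422)² = 0.0140 / 0.0041242 = 3.3946 pc = 3.3946 × 3.262 ly = 11.073 ly.

11.1 ly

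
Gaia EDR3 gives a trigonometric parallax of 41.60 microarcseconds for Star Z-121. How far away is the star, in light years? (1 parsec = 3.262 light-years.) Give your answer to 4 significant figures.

p = 41.60 microarcseconds = 0.00004160 arcsec.
d = 1/p = 1/0.00004160 = 24038 pc.
In light-years: 24038 × 3.262 = 78412 ly.

78410 light years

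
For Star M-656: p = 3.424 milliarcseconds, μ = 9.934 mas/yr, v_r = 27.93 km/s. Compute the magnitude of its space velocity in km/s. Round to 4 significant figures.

31.13 km/s

d = 1/p = 1/0.003424″ = 292.06 pc.
μ = 9.934 mas/yr = 0.009934 ″/yr.
v_t = 4.740 μ d = 4.740 × 0.009934 × 292.06 = 13.752 km/s.
v = √(v_r² + v_t²) = √(27.93² + 13.752²) = √969.202 = 31.132 km/s.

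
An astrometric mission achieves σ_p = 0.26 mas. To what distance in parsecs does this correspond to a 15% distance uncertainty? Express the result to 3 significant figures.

σ_d/d = σ_p/p, so the condition is σ_p/p ≤ 0.15, i.e. p ≥ σ_p/0.15.
p_min = 0.26/0.15 = 1.7333 mas = 0.0017333 arcsec.
d_max = 1/p_min = 1/0.0017333 = 576.93 pc.

577 pc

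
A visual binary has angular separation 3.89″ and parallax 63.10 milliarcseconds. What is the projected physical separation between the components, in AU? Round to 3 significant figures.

d = 1/p = 1/0.06310″ = 15.848 pc.
At distance d (pc), an angle of θ arcsec spans θ·d AU: s = 3.89 × 15.848 = 61.649 AU.

61.6 AU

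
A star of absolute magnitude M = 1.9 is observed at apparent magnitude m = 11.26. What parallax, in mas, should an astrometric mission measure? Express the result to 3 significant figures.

m − M = 11.26 − 1.9 = 9.36.
d = 10^((m−M)/5 + 1) = 10^2.872 = 744.73 pc.
p = 1/d = 1/744.73 = 0.0013428 arcsec = 1.3428 mas.

1.34 mas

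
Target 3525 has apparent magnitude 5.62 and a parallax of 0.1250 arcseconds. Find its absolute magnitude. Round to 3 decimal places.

d = 1/p = 1/0.1250″ = 8 pc.
m − M = 5 log₁₀(8) − 5 = 4.5154 − 5 = -0.4846.
M = m − (m − M) = 5.62 − (-0.4846) = 6.105.

M = 6.105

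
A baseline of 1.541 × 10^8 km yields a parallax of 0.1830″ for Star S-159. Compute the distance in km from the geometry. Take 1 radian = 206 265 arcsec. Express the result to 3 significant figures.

θ = 0.1830″ = 0.1830/206265 = 8.8721 × 10^-7 rad.
d = B/θ = (1.541 × 10^8) / (8.8721 × 10^-7) = 1.7369 × 10^14 km.

1.74 × 10^14 km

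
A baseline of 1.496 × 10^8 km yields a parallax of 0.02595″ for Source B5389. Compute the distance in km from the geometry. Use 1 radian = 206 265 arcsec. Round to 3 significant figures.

θ = 0.02595″ = 0.02595/206265 = 1.2581 × 10^-7 rad.
d = B/θ = (1.496 × 10^8) / (1.2581 × 10^-7) = 1.1891 × 10^15 km.

1.19 × 10^15 km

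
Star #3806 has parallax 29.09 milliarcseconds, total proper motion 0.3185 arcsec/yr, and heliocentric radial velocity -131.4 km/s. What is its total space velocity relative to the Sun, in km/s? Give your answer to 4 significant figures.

d = 1/p = 1/0.02909″ = 34.376 pc.
v_t = 4.740 μ d = 4.740 × 0.3185 × 34.376 = 51.897 km/s.
v = √(v_r² + v_t²) = √((-131.4)² + 51.897²) = √19959.3 = 141.28 km/s.

141.3 km/s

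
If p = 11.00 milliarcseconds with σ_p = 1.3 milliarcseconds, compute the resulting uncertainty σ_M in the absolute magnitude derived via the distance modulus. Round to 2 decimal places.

M = m − 5 log₁₀ d + 5 = m + 5 log₁₀ p + 5, so ∂M/∂p = 5/(p ln 10).
σ_M = (5/ln 10) · (σ_p/p) = 2.1715 × 1.3/11.00 = 2.1715 × 0.11818 = 0.25663.

σ_M = 0.26 mag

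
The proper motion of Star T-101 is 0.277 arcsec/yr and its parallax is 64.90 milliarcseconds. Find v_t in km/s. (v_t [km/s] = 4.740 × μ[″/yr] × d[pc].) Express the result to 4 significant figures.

20.23 km/s

d = 1/p = 1/0.06490″ = 15.408 pc.
v_t = 4.74 × μ × d = 4.74 × 0.277 × 15.408 = 20.23 km/s.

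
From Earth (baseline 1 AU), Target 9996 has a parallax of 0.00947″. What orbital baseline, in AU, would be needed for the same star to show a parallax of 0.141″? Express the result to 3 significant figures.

Parallax scales linearly with baseline: p ∝ B, so B = p_target / p_Earth × 1 AU.
B = 0.141 / 0.00947 = 14.889 AU.

14.9 AU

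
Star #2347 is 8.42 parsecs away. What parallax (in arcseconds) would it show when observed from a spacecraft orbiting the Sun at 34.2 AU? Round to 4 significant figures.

4.062 arcsec

p (arcsec) = B (AU) / d (pc).
p = 34.2 / 8.42 = 4.0618 arcsec.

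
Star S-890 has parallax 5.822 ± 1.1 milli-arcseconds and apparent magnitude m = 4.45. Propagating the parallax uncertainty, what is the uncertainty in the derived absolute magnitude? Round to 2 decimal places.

M = m − 5 log₁₀ d + 5 = m + 5 log₁₀ p + 5, so ∂M/∂p = 5/(p ln 10).
σ_M = (5/ln 10) · (σ_p/p) = 2.1715 × 1.1/5.822 = 2.1715 × 0.18894 = 0.41028.

σ_M = 0.41 mag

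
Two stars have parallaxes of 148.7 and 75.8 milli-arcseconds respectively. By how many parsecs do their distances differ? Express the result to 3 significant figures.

6.47 pc

d_A = 1/0.1487″ = 6.7249 pc; d_B = 1/0.07580″ = 13.193 pc.
|d_B − d_A| = |13.193 − 6.7249| = 6.4681 pc.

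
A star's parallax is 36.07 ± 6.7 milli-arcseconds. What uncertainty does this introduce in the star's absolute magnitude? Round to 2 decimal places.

M = m − 5 log₁₀ d + 5 = m + 5 log₁₀ p + 5, so ∂M/∂p = 5/(p ln 10).
σ_M = (5/ln 10) · (σ_p/p) = 2.1715 × 6.7/36.07 = 2.1715 × 0.18575 = 0.40336.

σ_M = 0.40 mag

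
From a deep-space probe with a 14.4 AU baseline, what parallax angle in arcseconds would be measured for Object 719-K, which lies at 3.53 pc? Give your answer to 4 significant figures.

p (arcsec) = B (AU) / d (pc).
p = 14.4 / 3.53 = 4.0793 arcsec.

4.079 arcsec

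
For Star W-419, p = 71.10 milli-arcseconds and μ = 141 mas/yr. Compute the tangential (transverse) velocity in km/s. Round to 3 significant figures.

9.40 km/s

d = 1/p = 1/0.07110″ = 14.065 pc.
μ = 141 mas/yr = 0.141 ″/yr.
v_t = 4.74 × μ × d = 4.74 × 0.141 × 14.065 = 9.4002 km/s.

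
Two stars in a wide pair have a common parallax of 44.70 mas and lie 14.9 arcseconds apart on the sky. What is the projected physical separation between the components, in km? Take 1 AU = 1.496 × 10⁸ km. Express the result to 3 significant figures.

4.99 × 10^10 km

d = 1/p = 1/0.04470″ = 22.371 pc.
At distance d (pc), an angle of θ arcsec spans θ·d AU: s = 14.9 × 22.371 = 333.33 AU.
= 333.33 × 1.496 × 10⁸ km = 4.9866 × 10^10 km.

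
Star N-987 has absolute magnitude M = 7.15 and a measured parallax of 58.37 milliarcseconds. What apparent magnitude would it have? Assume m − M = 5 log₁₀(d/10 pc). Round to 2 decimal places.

d = 1/p = 1/0.05837″ = 17.132 pc.
m − M = 5 log₁₀ d − 5 = 5 log₁₀(17.132) − 5 = 6.1690 − 5 = 1.1690.
m = M + (m − M) = 7.15 + 1.1690 = 8.32.

m = 8.32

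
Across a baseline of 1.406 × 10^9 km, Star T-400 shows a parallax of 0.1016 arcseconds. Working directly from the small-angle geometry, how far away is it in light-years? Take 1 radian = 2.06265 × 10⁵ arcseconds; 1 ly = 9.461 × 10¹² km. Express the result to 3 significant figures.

θ = 0.1016″ = 0.1016/206265 = 4.9257 × 10^-7 rad.
d = B/θ = (1.406 × 10^9) / (4.9257 × 10^-7) = 2.8544 × 10^15 km = (2.8544 × 10^15) / (9.461 × 10^12) ly = 301.7 ly.

302 ly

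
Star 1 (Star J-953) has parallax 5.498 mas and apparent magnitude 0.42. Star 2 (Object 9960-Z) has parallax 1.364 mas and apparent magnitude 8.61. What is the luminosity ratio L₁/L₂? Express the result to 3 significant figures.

L₁/L₂ = 116

d₁ = 1/p₁ = 1/0.005498″ = 181.88 pc; d₂ = 1/p₂ = 1/0.001364″ = 733.14 pc.
M₁ = m₁ − 5 log₁₀ d₁ + 5 = 0.42 − 11.2989 + 5 = -5.8789.
M₂ = 8.61 − 14.3259 + 5 = -0.7159.
L₁/L₂ = 10^(0.4(M₂ − M₁)) = 10^(0.4 × 5.1630) = 10^2.06520 = 116.2.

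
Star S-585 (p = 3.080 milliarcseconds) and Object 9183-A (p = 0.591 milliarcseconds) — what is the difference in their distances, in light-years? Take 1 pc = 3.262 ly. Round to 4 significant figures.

4460 ly

d_A = 1/0.003080″ = 324.68 pc; d_B = 1/0.0005910″ = 1692 pc.
|d_B − d_A| = |1692 − 324.68| = 1367.3 pc = 1367.3 × 3.262 ly = 4460.1 ly.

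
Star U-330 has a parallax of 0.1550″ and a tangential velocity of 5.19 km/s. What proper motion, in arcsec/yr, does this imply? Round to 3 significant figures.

d = 1/p = 1/0.1550″ = 6.4516 pc.
μ = v_t / (4.74 d) = 5.19 / (4.74 × 6.4516) = 5.19 / 30.581 = 0.16971 ″/yr.

0.170 arcsec/yr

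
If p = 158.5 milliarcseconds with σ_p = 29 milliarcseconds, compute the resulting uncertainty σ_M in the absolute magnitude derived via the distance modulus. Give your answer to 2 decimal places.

σ_M = 0.40 mag

M = m − 5 log₁₀ d + 5 = m + 5 log₁₀ p + 5, so ∂M/∂p = 5/(p ln 10).
σ_M = (5/ln 10) · (σ_p/p) = 2.1715 × 29/158.5 = 2.1715 × 0.18297 = 0.39732.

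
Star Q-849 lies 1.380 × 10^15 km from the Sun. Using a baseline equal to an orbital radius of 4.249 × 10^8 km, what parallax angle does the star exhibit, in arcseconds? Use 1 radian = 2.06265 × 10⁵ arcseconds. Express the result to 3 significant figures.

θ ≈ B/d = (4.249 × 10^8) / (1.380 × 10^15) = 3.0790 × 10^-7 rad.
In arcseconds: 3.0790 × 10^-7 × 206265 = 0.063509″.

0.0635 arcsec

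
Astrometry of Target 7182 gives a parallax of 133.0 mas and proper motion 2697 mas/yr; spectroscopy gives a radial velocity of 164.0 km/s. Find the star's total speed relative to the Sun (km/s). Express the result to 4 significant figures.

d = 1/p = 1/0.1330″ = 7.5188 pc.
μ = 2697 mas/yr = 2.697 ″/yr.
v_t = 4.740 μ d = 4.740 × 2.697 × 7.5188 = 96.119 km/s.
v = √(v_r² + v_t²) = √(164.0² + 96.119²) = √36134.9 = 190.09 km/s.

190.1 km/s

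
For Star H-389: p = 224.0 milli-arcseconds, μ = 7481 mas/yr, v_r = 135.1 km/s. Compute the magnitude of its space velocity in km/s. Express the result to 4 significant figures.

208.1 km/s

d = 1/p = 1/0.2240″ = 4.4643 pc.
μ = 7481 mas/yr = 7.481 ″/yr.
v_t = 4.740 μ d = 4.740 × 7.481 × 4.4643 = 158.3 km/s.
v = √(v_r² + v_t²) = √(135.1² + 158.3²) = √43310.9 = 208.11 km/s.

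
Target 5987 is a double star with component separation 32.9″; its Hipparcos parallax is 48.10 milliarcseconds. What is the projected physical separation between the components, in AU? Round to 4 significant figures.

d = 1/p = 1/0.04810″ = 20.79 pc.
At distance d (pc), an angle of θ arcsec spans θ·d AU: s = 32.9 × 20.79 = 683.99 AU.

684.0 AU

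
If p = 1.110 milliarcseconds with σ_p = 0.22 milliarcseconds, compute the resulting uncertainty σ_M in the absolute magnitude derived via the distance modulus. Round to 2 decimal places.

σ_M = 0.43 mag

M = m − 5 log₁₀ d + 5 = m + 5 log₁₀ p + 5, so ∂M/∂p = 5/(p ln 10).
σ_M = (5/ln 10) · (σ_p/p) = 2.1715 × 0.22/1.110 = 2.1715 × 0.1982 = 0.43039.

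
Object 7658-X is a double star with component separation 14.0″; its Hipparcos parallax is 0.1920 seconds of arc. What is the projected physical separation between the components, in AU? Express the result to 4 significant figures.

d = 1/p = 1/0.1920″ = 5.2083 pc.
At distance d (pc), an angle of θ arcsec spans θ·d AU: s = 14.0 × 5.2083 = 72.916 AU.

72.92 AU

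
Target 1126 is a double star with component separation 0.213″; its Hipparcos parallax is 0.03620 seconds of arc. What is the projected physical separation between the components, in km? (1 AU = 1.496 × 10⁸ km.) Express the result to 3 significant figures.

8.80 × 10^8 km

d = 1/p = 1/0.03620″ = 27.624 pc.
At distance d (pc), an angle of θ arcsec spans θ·d AU: s = 0.213 × 27.624 = 5.8839 AU.
= 5.8839 × 1.496 × 10⁸ km = 8.8023 × 10^8 km.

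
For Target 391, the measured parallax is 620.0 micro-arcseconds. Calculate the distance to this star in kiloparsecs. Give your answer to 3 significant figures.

1.61 kpc

p = 620.0 micro-arcseconds = 0.0006200 arcsec.
d = 1/p = 1/0.0006200 = 1612.9 pc.
= 1.6129 kpc.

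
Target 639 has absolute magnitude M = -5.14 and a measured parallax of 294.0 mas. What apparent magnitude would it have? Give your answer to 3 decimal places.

d = 1/p = 1/0.2940″ = 3.4014 pc.
m − M = 5 log₁₀ d − 5 = 5 log₁₀(3.4014) − 5 = 2.6583 − 5 = -2.3417.
m = M + (m − M) = -5.14 + (-2.3417) = -7.482.

m = -7.482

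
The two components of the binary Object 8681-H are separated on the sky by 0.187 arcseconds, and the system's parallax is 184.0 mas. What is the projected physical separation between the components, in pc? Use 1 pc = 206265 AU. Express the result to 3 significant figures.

d = 1/p = 1/0.1840″ = 5.4348 pc.
At distance d (pc), an angle of θ arcsec spans θ·d AU: s = 0.187 × 5.4348 = 1.0163 AU.
= 1.0163 / 206265 = 4.9272 × 10^-6 pc.

4.93 × 10^-6 pc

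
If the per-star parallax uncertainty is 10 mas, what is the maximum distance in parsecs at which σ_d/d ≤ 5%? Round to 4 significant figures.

σ_d/d = σ_p/p, so the condition is σ_p/p ≤ 0.05, i.e. p ≥ σ_p/0.05.
p_min = 10/0.05 = 200 mas = 0.2 arcsec.
d_max = 1/p_min = 1/0.2 = 5 pc.

5.000 pc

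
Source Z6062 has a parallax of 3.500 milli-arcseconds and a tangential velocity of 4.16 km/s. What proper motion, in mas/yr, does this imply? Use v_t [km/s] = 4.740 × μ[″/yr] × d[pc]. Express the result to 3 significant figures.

d = 1/p = 1/0.003500″ = 285.71 pc.
μ = v_t / (4.74 d) = 4.16 / (4.74 × 285.71) = 4.16 / 1354.3 = 0.0030717 ″/yr = 3.0717 mas/yr.

3.07 mas/yr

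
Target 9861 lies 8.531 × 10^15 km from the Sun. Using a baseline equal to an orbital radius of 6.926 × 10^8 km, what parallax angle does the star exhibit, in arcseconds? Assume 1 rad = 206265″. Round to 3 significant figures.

0.0167 arcsec

θ ≈ B/d = (6.926 × 10^8) / (8.531 × 10^15) = 8.1186 × 10^-8 rad.
In arcseconds: 8.1186 × 10^-8 × 206265 = 0.016746″.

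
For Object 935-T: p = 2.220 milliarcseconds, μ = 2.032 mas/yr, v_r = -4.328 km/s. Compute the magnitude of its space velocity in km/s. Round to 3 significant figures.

6.13 km/s

d = 1/p = 1/0.002220″ = 450.45 pc.
μ = 2.032 mas/yr = 0.002032 ″/yr.
v_t = 4.740 μ d = 4.740 × 0.002032 × 450.45 = 4.3386 km/s.
v = √(v_r² + v_t²) = √((-4.328)² + 4.3386²) = √37.555 = 6.1282 km/s.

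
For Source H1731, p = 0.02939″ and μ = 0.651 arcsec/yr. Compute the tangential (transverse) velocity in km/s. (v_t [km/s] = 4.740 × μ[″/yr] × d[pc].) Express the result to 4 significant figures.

105.0 km/s

d = 1/p = 1/0.02939″ = 34.025 pc.
v_t = 4.74 × μ × d = 4.74 × 0.651 × 34.025 = 104.99 km/s.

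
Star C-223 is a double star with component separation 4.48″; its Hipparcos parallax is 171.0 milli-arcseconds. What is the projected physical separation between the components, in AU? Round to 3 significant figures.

d = 1/p = 1/0.1710″ = 5.848 pc.
At distance d (pc), an angle of θ arcsec spans θ·d AU: s = 4.48 × 5.848 = 26.199 AU.

26.2 AU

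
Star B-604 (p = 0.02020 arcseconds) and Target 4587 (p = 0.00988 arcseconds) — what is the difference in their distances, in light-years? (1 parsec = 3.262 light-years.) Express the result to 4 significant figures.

d_A = 1/0.02020″ = 49.505 pc; d_B = 1/0.009880″ = 101.21 pc.
|d_B − d_A| = |101.21 − 49.505| = 51.705 pc = 51.705 × 3.262 ly = 168.66 ly.

168.7 ly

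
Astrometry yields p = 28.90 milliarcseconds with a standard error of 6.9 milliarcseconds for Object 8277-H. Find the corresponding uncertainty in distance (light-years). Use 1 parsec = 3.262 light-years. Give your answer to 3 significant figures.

d = 1/p, so σ_d = σ_p / p².
σ_d = 0.00690 / (0.02890)² = 0.00690 / 0.00083521 = 8.2614 pc = 8.2614 × 3.262 ly = 26.949 ly.

26.9 ly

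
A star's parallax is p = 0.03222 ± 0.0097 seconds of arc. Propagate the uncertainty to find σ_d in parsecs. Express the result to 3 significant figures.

9.34 pc

d = 1/p, so σ_d = σ_p / p².
σ_d = 0.00970 / (0.03222)² = 0.00970 / 0.0010381 = 9.344 pc.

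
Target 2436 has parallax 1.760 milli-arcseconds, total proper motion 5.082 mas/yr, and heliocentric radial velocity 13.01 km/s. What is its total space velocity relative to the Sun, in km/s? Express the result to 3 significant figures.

18.9 km/s

d = 1/p = 1/0.001760″ = 568.18 pc.
μ = 5.082 mas/yr = 0.005082 ″/yr.
v_t = 4.740 μ d = 4.740 × 0.005082 × 568.18 = 13.687 km/s.
v = √(v_r² + v_t²) = √(13.01² + 13.687²) = √356.594 = 18.884 km/s.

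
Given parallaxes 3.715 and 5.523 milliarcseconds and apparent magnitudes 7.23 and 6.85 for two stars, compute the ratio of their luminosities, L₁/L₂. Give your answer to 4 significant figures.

d₁ = 1/p₁ = 1/0.003715″ = 269.18 pc; d₂ = 1/p₂ = 1/0.005523″ = 181.06 pc.
M₁ = m₁ − 5 log₁₀ d₁ + 5 = 7.23 − 12.1502 + 5 = 0.0798.
M₂ = 6.85 − 11.2891 + 5 = 0.5609.
L₁/L₂ = 10^(0.4(M₂ − M₁)) = 10^(0.4 × 0.4811) = 10^0.19244 = 1.5575.

L₁/L₂ = 1.558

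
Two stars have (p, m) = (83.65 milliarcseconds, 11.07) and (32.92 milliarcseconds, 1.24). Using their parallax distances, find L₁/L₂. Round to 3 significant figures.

L₁/L₂ = 1.81 × 10^-5

d₁ = 1/p₁ = 1/0.08365″ = 11.955 pc; d₂ = 1/p₂ = 1/0.03292″ = 30.377 pc.
M₁ = m₁ − 5 log₁₀ d₁ + 5 = 11.07 − 5.3877 + 5 = 10.6823.
M₂ = 1.24 − 7.4127 + 5 = -1.1727.
L₁/L₂ = 10^(0.4(M₂ − M₁)) = 10^(0.4 × (-11.8550)) = 10^(-4.74200) = 0.000018113.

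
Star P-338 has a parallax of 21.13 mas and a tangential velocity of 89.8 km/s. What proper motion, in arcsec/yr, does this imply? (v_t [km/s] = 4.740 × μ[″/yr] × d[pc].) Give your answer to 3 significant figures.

0.400 arcsec/yr

d = 1/p = 1/0.02113″ = 47.326 pc.
μ = v_t / (4.74 d) = 89.8 / (4.74 × 47.326) = 89.8 / 224.33 = 0.4003 ″/yr.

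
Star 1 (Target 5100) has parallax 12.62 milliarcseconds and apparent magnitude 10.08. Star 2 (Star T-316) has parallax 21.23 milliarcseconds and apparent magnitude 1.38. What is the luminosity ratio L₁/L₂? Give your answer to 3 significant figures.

L₁/L₂ = 0.000937

d₁ = 1/p₁ = 1/0.01262″ = 79.239 pc; d₂ = 1/p₂ = 1/0.02123″ = 47.103 pc.
M₁ = m₁ − 5 log₁₀ d₁ + 5 = 10.08 − 9.4947 + 5 = 5.5853.
M₂ = 1.38 − 8.3652 + 5 = -1.9852.
L₁/L₂ = 10^(0.4(M₂ − M₁)) = 10^(0.4 × (-7.5705)) = 10^(-3.02820) = 0.00093713.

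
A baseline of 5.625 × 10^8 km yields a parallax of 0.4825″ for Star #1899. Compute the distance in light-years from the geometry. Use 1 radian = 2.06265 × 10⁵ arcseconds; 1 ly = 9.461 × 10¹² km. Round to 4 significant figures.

25.42 ly

θ = 0.4825″ = 0.4825/206265 = 2.3392 × 10^-6 rad.
d = B/θ = (5.625 × 10^8) / (2.3392 × 10^-6) = 2.4047 × 10^14 km = (2.4047 × 10^14) / (9.461 × 10^12) ly = 25.417 ly.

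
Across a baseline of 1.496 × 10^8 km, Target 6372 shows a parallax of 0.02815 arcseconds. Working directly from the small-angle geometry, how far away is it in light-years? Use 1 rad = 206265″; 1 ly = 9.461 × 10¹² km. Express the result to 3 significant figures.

116 ly

θ = 0.02815″ = 0.02815/206265 = 1.3647 × 10^-7 rad.
d = B/θ = (1.496 × 10^8) / (1.3647 × 10^-7) = 1.0962 × 10^15 km = (1.0962 × 10^15) / (9.461 × 10^12) ly = 115.87 ly.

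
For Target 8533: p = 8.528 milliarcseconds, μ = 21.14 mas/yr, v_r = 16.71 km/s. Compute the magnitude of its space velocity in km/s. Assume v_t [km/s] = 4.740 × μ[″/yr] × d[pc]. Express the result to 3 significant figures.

d = 1/p = 1/0.008528″ = 117.26 pc.
μ = 21.14 mas/yr = 0.02114 ″/yr.
v_t = 4.740 μ d = 4.740 × 0.02114 × 117.26 = 11.75 km/s.
v = √(v_r² + v_t²) = √(16.71² + 11.75²) = √417.287 = 20.428 km/s.

20.4 km/s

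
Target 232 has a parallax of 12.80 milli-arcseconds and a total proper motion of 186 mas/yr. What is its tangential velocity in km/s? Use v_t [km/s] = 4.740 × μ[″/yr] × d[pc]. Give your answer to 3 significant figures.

d = 1/p = 1/0.01280″ = 78.125 pc.
μ = 186 mas/yr = 0.186 ″/yr.
v_t = 4.74 × μ × d = 4.74 × 0.186 × 78.125 = 68.878 km/s.

68.9 km/s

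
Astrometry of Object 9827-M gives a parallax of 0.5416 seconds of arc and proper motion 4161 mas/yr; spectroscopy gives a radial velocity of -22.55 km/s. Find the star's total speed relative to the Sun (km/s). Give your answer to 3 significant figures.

d = 1/p = 1/0.5416″ = 1.8464 pc.
μ = 4161 mas/yr = 4.161 ″/yr.
v_t = 4.740 μ d = 4.740 × 4.161 × 1.8464 = 36.417 km/s.
v = √(v_r² + v_t²) = √((-22.55)² + 36.417²) = √1834.7 = 42.833 km/s.

42.8 km/s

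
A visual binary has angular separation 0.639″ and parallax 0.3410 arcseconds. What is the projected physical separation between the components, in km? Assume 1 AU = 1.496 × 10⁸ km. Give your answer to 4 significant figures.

d = 1/p = 1/0.3410″ = 2.9326 pc.
At distance d (pc), an angle of θ arcsec spans θ·d AU: s = 0.639 × 2.9326 = 1.8739 AU.
= 1.8739 × 1.496 × 10⁸ km = 2.8034 × 10^8 km.

2.803 × 10^8 km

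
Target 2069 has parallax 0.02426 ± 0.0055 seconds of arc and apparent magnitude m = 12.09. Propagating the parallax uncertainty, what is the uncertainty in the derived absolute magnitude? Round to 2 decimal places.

σ_M = 0.49 mag

M = m − 5 log₁₀ d + 5 = m + 5 log₁₀ p + 5, so ∂M/∂p = 5/(p ln 10).
σ_M = (5/ln 10) · (σ_p/p) = 2.1715 × 0.0055/0.02426 = 2.1715 × 0.22671 = 0.4923.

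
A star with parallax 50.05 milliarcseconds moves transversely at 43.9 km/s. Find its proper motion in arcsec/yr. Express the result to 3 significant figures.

d = 1/p = 1/0.05005″ = 19.98 pc.
μ = v_t / (4.74 d) = 43.9 / (4.74 × 19.98) = 43.9 / 94.705 = 0.46354 ″/yr.

0.464 arcsec/yr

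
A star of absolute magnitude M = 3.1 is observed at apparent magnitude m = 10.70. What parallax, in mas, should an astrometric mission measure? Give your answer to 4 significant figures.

m − M = 10.70 − 3.1 = 7.60.
d = 10^((m−M)/5 + 1) = 10^2.520 = 331.13 pc.
p = 1/d = 1/331.13 = 0.00302 arcsec = 3.02 mas.

3.020 mas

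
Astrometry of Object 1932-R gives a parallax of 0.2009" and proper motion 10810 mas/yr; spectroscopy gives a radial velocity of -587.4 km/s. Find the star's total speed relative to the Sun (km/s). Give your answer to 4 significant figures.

640.4 km/s

d = 1/p = 1/0.2009″ = 4.9776 pc.
μ = 10810 mas/yr = 10.81 ″/yr.
v_t = 4.740 μ d = 4.740 × 10.81 × 4.9776 = 255.05 km/s.
v = √(v_r² + v_t²) = √((-587.4)² + 255.05²) = √410089 = 640.38 km/s.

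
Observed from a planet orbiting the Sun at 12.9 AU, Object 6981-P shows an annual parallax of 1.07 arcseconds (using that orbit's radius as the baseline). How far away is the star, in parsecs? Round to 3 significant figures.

12.1 pc

With baseline B (in AU) and parallax p (in arcsec), d = B/p parsecs.
d = 12.9 / 1.07 = 12.056 pc.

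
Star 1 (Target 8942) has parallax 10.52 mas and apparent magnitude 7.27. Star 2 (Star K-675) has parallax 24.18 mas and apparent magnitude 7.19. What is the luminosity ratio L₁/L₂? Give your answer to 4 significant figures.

d₁ = 1/p₁ = 1/0.01052″ = 95.057 pc; d₂ = 1/p₂ = 1/0.02418″ = 41.356 pc.
M₁ = m₁ − 5 log₁₀ d₁ + 5 = 7.27 − 9.8899 + 5 = 2.3801.
M₂ = 7.19 − 8.0827 + 5 = 4.1073.
L₁/L₂ = 10^(0.4(M₂ − M₁)) = 10^(0.4 × 1.7272) = 10^0.69088 = 4.9077.

L₁/L₂ = 4.908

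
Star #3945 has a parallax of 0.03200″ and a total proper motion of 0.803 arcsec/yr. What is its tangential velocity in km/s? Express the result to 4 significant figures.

118.9 km/s

d = 1/p = 1/0.03200″ = 31.25 pc.
v_t = 4.74 × μ × d = 4.74 × 0.803 × 31.25 = 118.94 km/s.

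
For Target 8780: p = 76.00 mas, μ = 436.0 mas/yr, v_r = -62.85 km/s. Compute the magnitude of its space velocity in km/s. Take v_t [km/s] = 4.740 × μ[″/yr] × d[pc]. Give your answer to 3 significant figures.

d = 1/p = 1/0.07600″ = 13.158 pc.
μ = 436.0 mas/yr = 0.4360 ″/yr.
v_t = 4.740 μ d = 4.740 × 0.4360 × 13.158 = 27.193 km/s.
v = √(v_r² + v_t²) = √((-62.85)² + 27.193²) = √4689.58 = 68.481 km/s.

68.5 km/s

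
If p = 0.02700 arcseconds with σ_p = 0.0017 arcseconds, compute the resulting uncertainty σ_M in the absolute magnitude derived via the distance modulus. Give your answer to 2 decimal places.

σ_M = 0.14 mag

M = m − 5 log₁₀ d + 5 = m + 5 log₁₀ p + 5, so ∂M/∂p = 5/(p ln 10).
σ_M = (5/ln 10) · (σ_p/p) = 2.1715 × 0.0017/0.02700 = 2.1715 × 0.062963 = 0.13672.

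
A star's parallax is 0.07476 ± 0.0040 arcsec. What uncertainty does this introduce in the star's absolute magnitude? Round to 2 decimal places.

M = m − 5 log₁₀ d + 5 = m + 5 log₁₀ p + 5, so ∂M/∂p = 5/(p ln 10).
σ_M = (5/ln 10) · (σ_p/p) = 2.1715 × 0.0040/0.07476 = 2.1715 × 0.053505 = 0.11619.

σ_M = 0.12 mag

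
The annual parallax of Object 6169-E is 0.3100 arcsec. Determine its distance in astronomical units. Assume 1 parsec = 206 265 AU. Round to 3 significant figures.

665000 AU

d = 1/p = 1/0.3100 = 3.2258 pc.
In AU: 3.2258 × 206265 = 6.6537 × 10^5 AU.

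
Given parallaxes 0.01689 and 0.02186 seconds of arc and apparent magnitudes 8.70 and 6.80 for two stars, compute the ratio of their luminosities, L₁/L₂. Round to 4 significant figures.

L₁/L₂ = 0.2911

d₁ = 1/p₁ = 1/0.01689″ = 59.207 pc; d₂ = 1/p₂ = 1/0.02186″ = 45.746 pc.
M₁ = m₁ − 5 log₁₀ d₁ + 5 = 8.70 − 8.8619 + 5 = 4.8381.
M₂ = 6.80 − 8.3018 + 5 = 3.4982.
L₁/L₂ = 10^(0.4(M₂ − M₁)) = 10^(0.4 × (-1.3399)) = 10^(-0.53596) = 0.2911.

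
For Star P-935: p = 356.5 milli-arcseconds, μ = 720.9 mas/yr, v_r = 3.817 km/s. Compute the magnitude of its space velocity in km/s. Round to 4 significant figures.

d = 1/p = 1/0.3565″ = 2.805 pc.
μ = 720.9 mas/yr = 0.7209 ″/yr.
v_t = 4.740 μ d = 4.740 × 0.7209 × 2.805 = 9.5849 km/s.
v = √(v_r² + v_t²) = √(3.817² + 9.5849²) = √106.44 = 10.317 km/s.

10.32 km/s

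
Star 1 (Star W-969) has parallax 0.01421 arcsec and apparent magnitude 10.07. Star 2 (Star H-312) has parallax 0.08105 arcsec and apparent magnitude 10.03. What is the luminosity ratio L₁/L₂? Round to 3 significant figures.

d₁ = 1/p₁ = 1/0.01421″ = 70.373 pc; d₂ = 1/p₂ = 1/0.08105″ = 12.338 pc.
M₁ = m₁ − 5 log₁₀ d₁ + 5 = 10.07 − 9.2370 + 5 = 5.8330.
M₂ = 10.03 − 5.4562 + 5 = 9.5738.
L₁/L₂ = 10^(0.4(M₂ − M₁)) = 10^(0.4 × 3.7408) = 10^1.49632 = 31.356.

L₁/L₂ = 31.4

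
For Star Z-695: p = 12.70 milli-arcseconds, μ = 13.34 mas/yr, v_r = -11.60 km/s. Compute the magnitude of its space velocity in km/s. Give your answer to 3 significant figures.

12.6 km/s

d = 1/p = 1/0.01270″ = 78.74 pc.
μ = 13.34 mas/yr = 0.01334 ″/yr.
v_t = 4.740 μ d = 4.740 × 0.01334 × 78.74 = 4.9789 km/s.
v = √(v_r² + v_t²) = √((-11.60)² + 4.9789²) = √159.349 = 12.623 km/s.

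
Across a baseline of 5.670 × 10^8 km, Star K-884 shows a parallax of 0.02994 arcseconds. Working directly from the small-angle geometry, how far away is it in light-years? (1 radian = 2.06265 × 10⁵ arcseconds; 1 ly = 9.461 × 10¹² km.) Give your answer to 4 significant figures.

θ = 0.02994″ = 0.02994/206265 = 1.4515 × 10^-7 rad.
d = B/θ = (5.670 × 10^8) / (1.4515 × 10^-7) = 3.9063 × 10^15 km = (3.9063 × 10^15) / (9.461 × 10^12) ly = 412.88 ly.

412.9 ly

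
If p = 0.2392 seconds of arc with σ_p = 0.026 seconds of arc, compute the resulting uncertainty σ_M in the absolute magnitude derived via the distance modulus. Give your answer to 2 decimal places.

σ_M = 0.24 mag

M = m − 5 log₁₀ d + 5 = m + 5 log₁₀ p + 5, so ∂M/∂p = 5/(p ln 10).
σ_M = (5/ln 10) · (σ_p/p) = 2.1715 × 0.026/0.2392 = 2.1715 × 0.1087 = 0.23604.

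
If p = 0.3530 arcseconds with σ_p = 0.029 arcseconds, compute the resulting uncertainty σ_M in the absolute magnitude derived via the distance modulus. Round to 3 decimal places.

M = m − 5 log₁₀ d + 5 = m + 5 log₁₀ p + 5, so ∂M/∂p = 5/(p ln 10).
σ_M = (5/ln 10) · (σ_p/p) = 2.1715 × 0.029/0.3530 = 2.1715 × 0.082153 = 0.1784.

σ_M = 0.178 mag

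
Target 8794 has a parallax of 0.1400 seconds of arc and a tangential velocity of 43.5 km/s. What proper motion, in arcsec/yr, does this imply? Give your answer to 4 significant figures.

d = 1/p = 1/0.1400″ = 7.1429 pc.
μ = v_t / (4.74 d) = 43.5 / (4.74 × 7.1429) = 43.5 / 33.857 = 1.2848 ″/yr.

1.285 arcsec/yr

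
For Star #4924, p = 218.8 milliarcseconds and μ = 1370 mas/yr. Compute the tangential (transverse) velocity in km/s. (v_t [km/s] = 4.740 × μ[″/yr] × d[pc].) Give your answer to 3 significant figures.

29.7 km/s

d = 1/p = 1/0.2188″ = 4.5704 pc.
μ = 1370 mas/yr = 1.37 ″/yr.
v_t = 4.74 × μ × d = 4.74 × 1.37 × 4.5704 = 29.679 km/s.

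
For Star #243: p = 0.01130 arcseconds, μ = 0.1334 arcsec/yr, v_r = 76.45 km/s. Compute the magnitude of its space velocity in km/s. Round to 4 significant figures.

94.74 km/s

d = 1/p = 1/0.01130″ = 88.496 pc.
v_t = 4.740 μ d = 4.740 × 0.1334 × 88.496 = 55.957 km/s.
v = √(v_r² + v_t²) = √(76.45² + 55.957²) = √8975.79 = 94.741 km/s.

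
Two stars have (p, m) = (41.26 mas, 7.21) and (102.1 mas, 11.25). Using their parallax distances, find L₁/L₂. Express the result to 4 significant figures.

L₁/L₂ = 252.9

d₁ = 1/p₁ = 1/0.04126″ = 24.237 pc; d₂ = 1/p₂ = 1/0.1021″ = 9.7943 pc.
M₁ = m₁ − 5 log₁₀ d₁ + 5 = 7.21 − 6.9224 + 5 = 5.2876.
M₂ = 11.25 − 4.9549 + 5 = 11.2951.
L₁/L₂ = 10^(0.4(M₂ − M₁)) = 10^(0.4 × 6.0075) = 10^2.40300 = 252.93.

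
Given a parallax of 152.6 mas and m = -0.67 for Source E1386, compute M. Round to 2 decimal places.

d = 1/p = 1/0.1526″ = 6.5531 pc.
m − M = 5 log₁₀(6.5531) − 5 = 4.0822 − 5 = -0.9178.
M = m − (m − M) = -0.67 − (-0.9178) = 0.25.

M = 0.25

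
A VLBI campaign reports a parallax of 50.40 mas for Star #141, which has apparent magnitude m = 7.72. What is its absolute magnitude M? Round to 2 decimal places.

M = 6.23

d = 1/p = 1/0.05040″ = 19.841 pc.
m − M = 5 log₁₀(19.841) − 5 = 6.4878 − 5 = 1.4878.
M = m − (m − M) = 7.72 − 1.4878 = 6.23.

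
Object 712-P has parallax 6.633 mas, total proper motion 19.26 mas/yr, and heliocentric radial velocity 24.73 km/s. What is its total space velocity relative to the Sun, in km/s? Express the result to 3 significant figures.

d = 1/p = 1/0.006633″ = 150.76 pc.
μ = 19.26 mas/yr = 0.01926 ″/yr.
v_t = 4.740 μ d = 4.740 × 0.01926 × 150.76 = 13.763 km/s.
v = √(v_r² + v_t²) = √(24.73² + 13.763²) = √800.993 = 28.302 km/s.

28.3 km/s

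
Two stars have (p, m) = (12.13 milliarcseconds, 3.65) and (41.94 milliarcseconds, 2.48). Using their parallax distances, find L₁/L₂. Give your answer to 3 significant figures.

L₁/L₂ = 4.07

d₁ = 1/p₁ = 1/0.01213″ = 82.44 pc; d₂ = 1/p₂ = 1/0.04194″ = 23.844 pc.
M₁ = m₁ − 5 log₁₀ d₁ + 5 = 3.65 − 9.5807 + 5 = -0.9307.
M₂ = 2.48 − 6.8869 + 5 = 0.5931.
L₁/L₂ = 10^(0.4(M₂ − M₁)) = 10^(0.4 × 1.5238) = 10^0.60952 = 4.0693.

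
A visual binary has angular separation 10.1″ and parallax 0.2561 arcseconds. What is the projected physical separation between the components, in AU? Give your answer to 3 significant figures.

d = 1/p = 1/0.2561″ = 3.9047 pc.
At distance d (pc), an angle of θ arcsec spans θ·d AU: s = 10.1 × 3.9047 = 39.437 AU.

39.4 AU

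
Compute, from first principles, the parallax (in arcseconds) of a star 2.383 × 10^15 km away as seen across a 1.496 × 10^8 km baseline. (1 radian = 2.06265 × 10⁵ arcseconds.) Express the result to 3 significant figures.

0.0129 arcsec

θ ≈ B/d = (1.496 × 10^8) / (2.383 × 10^15) = 6.2778 × 10^-8 rad.
In arcseconds: 6.2778 × 10^-8 × 206265 = 0.012949″.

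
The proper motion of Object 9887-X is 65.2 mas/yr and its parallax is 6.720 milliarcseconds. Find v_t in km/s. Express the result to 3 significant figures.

46.0 km/s

d = 1/p = 1/0.006720″ = 148.81 pc.
μ = 65.2 mas/yr = 0.0652 ″/yr.
v_t = 4.74 × μ × d = 4.74 × 0.0652 × 148.81 = 45.989 km/s.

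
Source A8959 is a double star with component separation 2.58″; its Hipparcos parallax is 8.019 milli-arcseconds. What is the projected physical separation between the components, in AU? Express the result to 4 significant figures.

d = 1/p = 1/0.008019″ = 124.7 pc.
At distance d (pc), an angle of θ arcsec spans θ·d AU: s = 2.58 × 124.7 = 321.73 AU.

321.7 AU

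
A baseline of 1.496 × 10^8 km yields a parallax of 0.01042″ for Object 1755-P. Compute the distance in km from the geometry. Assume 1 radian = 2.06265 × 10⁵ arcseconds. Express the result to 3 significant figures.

2.96 × 10^15 km

θ = 0.01042″ = 0.01042/206265 = 5.0518 × 10^-8 rad.
d = B/θ = (1.496 × 10^8) / (5.0518 × 10^-8) = 2.9613 × 10^15 km.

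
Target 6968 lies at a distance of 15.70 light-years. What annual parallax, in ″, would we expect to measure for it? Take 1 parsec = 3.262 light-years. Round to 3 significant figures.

d = 15.70 ly ÷ 3.262 = 4.813 pc.
p = 1/d = 1/4.813 = 0.20777 arcsec.

0.208 ″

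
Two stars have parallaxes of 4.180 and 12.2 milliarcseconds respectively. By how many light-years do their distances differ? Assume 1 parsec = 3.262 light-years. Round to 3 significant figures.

d_A = 1/0.004180″ = 239.23 pc; d_B = 1/0.01220″ = 81.967 pc.
|d_B − d_A| = |81.967 − 239.23| = 157.26 pc = 157.26 × 3.262 ly = 512.98 ly.

513 ly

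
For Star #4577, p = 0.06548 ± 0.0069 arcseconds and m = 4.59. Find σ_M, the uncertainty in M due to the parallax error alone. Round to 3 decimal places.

M = m − 5 log₁₀ d + 5 = m + 5 log₁₀ p + 5, so ∂M/∂p = 5/(p ln 10).
σ_M = (5/ln 10) · (σ_p/p) = 2.1715 × 0.0069/0.06548 = 2.1715 × 0.10538 = 0.22883.

σ_M = 0.229 mag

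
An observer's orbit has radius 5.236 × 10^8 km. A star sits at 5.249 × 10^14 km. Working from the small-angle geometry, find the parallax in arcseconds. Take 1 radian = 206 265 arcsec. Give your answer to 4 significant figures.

θ ≈ B/d = (5.236 × 10^8) / (5.249 × 10^14) = 9.9752 × 10^-7 rad.
In arcseconds: 9.9752 × 10^-7 × 206265 = 0.20575″.

0.2058 arcsec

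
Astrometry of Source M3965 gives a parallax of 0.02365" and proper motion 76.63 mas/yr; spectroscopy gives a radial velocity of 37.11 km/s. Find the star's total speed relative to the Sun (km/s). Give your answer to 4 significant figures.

d = 1/p = 1/0.02365″ = 42.283 pc.
μ = 76.63 mas/yr = 0.07663 ″/yr.
v_t = 4.740 μ d = 4.740 × 0.07663 × 42.283 = 15.358 km/s.
v = √(v_r² + v_t²) = √(37.11² + 15.358²) = √1613.02 = 40.162 km/s.

40.16 km/s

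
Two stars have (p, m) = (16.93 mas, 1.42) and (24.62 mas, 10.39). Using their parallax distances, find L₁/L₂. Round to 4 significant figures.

d₁ = 1/p₁ = 1/0.01693″ = 59.067 pc; d₂ = 1/p₂ = 1/0.02462″ = 40.617 pc.
M₁ = m₁ − 5 log₁₀ d₁ + 5 = 1.42 − 8.8567 + 5 = -2.4367.
M₂ = 10.39 − 8.0435 + 5 = 7.3465.
L₁/L₂ = 10^(0.4(M₂ − M₁)) = 10^(0.4 × 9.7832) = 10^3.91328 = 8189.9.

L₁/L₂ = 8190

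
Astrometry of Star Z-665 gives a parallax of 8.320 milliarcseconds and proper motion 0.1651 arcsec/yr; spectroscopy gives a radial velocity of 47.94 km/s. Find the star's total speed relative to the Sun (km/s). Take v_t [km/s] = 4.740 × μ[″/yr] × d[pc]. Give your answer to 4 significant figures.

d = 1/p = 1/0.008320″ = 120.19 pc.
v_t = 4.740 μ d = 4.740 × 0.1651 × 120.19 = 94.058 km/s.
v = √(v_r² + v_t²) = √(47.94² + 94.058²) = √11145.2 = 105.57 km/s.

105.6 km/s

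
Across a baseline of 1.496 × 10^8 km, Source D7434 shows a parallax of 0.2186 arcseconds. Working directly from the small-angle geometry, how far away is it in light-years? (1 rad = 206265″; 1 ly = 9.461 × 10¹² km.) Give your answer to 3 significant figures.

θ = 0.2186″ = 0.2186/206265 = 1.0598 × 10^-6 rad.
d = B/θ = (1.496 × 10^8) / (1.0598 × 10^-6) = 1.4116 × 10^14 km = (1.4116 × 10^14) / (9.461 × 10^12) ly = 14.92 ly.

14.9 ly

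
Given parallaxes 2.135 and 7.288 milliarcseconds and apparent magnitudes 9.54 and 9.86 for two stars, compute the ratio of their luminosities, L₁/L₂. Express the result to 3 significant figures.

L₁/L₂ = 15.6

d₁ = 1/p₁ = 1/0.002135″ = 468.38 pc; d₂ = 1/p₂ = 1/0.007288″ = 137.21 pc.
M₁ = m₁ − 5 log₁₀ d₁ + 5 = 9.54 − 13.3530 + 5 = 1.1870.
M₂ = 9.86 − 10.6869 + 5 = 4.1731.
L₁/L₂ = 10^(0.4(M₂ − M₁)) = 10^(0.4 × 2.9861) = 10^1.19444 = 15.647.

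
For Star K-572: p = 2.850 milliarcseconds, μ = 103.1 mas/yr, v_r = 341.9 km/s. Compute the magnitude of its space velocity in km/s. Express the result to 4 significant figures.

d = 1/p = 1/0.002850″ = 350.88 pc.
μ = 103.1 mas/yr = 0.1031 ″/yr.
v_t = 4.740 μ d = 4.740 × 0.1031 × 350.88 = 171.47 km/s.
v = √(v_r² + v_t²) = √(341.9² + 171.47²) = √146298 = 382.49 km/s.

382.5 km/s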